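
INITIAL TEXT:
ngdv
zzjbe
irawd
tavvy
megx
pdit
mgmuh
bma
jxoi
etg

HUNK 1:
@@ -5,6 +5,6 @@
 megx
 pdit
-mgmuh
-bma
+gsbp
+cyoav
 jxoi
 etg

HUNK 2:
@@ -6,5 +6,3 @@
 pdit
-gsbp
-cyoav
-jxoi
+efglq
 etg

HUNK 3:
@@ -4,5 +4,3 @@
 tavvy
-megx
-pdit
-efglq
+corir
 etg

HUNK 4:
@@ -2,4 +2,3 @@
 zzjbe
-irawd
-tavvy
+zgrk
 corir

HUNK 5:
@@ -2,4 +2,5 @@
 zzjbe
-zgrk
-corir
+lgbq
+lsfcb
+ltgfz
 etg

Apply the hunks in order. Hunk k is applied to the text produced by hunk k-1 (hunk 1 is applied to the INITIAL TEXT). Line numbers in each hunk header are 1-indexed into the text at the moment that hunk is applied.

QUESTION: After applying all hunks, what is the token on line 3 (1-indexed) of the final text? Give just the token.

Hunk 1: at line 5 remove [mgmuh,bma] add [gsbp,cyoav] -> 10 lines: ngdv zzjbe irawd tavvy megx pdit gsbp cyoav jxoi etg
Hunk 2: at line 6 remove [gsbp,cyoav,jxoi] add [efglq] -> 8 lines: ngdv zzjbe irawd tavvy megx pdit efglq etg
Hunk 3: at line 4 remove [megx,pdit,efglq] add [corir] -> 6 lines: ngdv zzjbe irawd tavvy corir etg
Hunk 4: at line 2 remove [irawd,tavvy] add [zgrk] -> 5 lines: ngdv zzjbe zgrk corir etg
Hunk 5: at line 2 remove [zgrk,corir] add [lgbq,lsfcb,ltgfz] -> 6 lines: ngdv zzjbe lgbq lsfcb ltgfz etg
Final line 3: lgbq

Answer: lgbq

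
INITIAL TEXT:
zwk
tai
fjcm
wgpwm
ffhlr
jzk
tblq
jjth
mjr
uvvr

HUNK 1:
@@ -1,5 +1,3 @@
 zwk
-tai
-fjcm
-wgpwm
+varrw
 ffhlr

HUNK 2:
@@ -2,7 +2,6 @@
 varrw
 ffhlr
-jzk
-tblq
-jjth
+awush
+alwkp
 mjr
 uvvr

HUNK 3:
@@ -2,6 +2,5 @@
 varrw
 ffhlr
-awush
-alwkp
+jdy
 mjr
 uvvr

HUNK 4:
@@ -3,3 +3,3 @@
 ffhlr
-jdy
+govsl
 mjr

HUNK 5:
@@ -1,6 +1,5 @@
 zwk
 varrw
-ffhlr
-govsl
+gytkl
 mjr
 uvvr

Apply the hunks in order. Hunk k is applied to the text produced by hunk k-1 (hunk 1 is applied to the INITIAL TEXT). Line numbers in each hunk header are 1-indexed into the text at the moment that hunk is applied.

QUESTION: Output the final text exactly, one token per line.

Hunk 1: at line 1 remove [tai,fjcm,wgpwm] add [varrw] -> 8 lines: zwk varrw ffhlr jzk tblq jjth mjr uvvr
Hunk 2: at line 2 remove [jzk,tblq,jjth] add [awush,alwkp] -> 7 lines: zwk varrw ffhlr awush alwkp mjr uvvr
Hunk 3: at line 2 remove [awush,alwkp] add [jdy] -> 6 lines: zwk varrw ffhlr jdy mjr uvvr
Hunk 4: at line 3 remove [jdy] add [govsl] -> 6 lines: zwk varrw ffhlr govsl mjr uvvr
Hunk 5: at line 1 remove [ffhlr,govsl] add [gytkl] -> 5 lines: zwk varrw gytkl mjr uvvr

Answer: zwk
varrw
gytkl
mjr
uvvr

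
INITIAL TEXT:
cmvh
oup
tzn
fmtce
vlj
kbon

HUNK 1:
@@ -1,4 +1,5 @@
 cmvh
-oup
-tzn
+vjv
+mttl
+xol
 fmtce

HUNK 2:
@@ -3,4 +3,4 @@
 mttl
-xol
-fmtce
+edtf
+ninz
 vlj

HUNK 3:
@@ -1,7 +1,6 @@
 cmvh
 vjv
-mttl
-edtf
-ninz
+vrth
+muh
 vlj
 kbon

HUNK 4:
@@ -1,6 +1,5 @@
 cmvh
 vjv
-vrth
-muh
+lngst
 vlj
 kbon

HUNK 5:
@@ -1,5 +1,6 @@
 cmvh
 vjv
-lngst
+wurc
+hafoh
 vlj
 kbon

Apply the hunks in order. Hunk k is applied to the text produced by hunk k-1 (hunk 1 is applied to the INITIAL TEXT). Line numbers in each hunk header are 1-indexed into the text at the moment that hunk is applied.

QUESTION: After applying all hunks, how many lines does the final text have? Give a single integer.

Answer: 6

Derivation:
Hunk 1: at line 1 remove [oup,tzn] add [vjv,mttl,xol] -> 7 lines: cmvh vjv mttl xol fmtce vlj kbon
Hunk 2: at line 3 remove [xol,fmtce] add [edtf,ninz] -> 7 lines: cmvh vjv mttl edtf ninz vlj kbon
Hunk 3: at line 1 remove [mttl,edtf,ninz] add [vrth,muh] -> 6 lines: cmvh vjv vrth muh vlj kbon
Hunk 4: at line 1 remove [vrth,muh] add [lngst] -> 5 lines: cmvh vjv lngst vlj kbon
Hunk 5: at line 1 remove [lngst] add [wurc,hafoh] -> 6 lines: cmvh vjv wurc hafoh vlj kbon
Final line count: 6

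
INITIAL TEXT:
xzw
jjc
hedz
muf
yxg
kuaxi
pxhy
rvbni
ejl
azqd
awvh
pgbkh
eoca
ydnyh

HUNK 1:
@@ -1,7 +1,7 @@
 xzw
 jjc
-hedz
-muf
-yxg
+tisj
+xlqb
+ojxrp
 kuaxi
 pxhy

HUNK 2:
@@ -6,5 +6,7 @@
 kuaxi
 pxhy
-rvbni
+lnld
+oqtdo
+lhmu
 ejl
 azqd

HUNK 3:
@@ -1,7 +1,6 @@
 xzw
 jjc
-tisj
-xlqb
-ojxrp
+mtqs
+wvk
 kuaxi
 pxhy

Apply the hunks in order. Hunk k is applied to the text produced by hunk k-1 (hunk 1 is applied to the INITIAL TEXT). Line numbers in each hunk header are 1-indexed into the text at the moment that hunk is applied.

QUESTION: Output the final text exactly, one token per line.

Hunk 1: at line 1 remove [hedz,muf,yxg] add [tisj,xlqb,ojxrp] -> 14 lines: xzw jjc tisj xlqb ojxrp kuaxi pxhy rvbni ejl azqd awvh pgbkh eoca ydnyh
Hunk 2: at line 6 remove [rvbni] add [lnld,oqtdo,lhmu] -> 16 lines: xzw jjc tisj xlqb ojxrp kuaxi pxhy lnld oqtdo lhmu ejl azqd awvh pgbkh eoca ydnyh
Hunk 3: at line 1 remove [tisj,xlqb,ojxrp] add [mtqs,wvk] -> 15 lines: xzw jjc mtqs wvk kuaxi pxhy lnld oqtdo lhmu ejl azqd awvh pgbkh eoca ydnyh

Answer: xzw
jjc
mtqs
wvk
kuaxi
pxhy
lnld
oqtdo
lhmu
ejl
azqd
awvh
pgbkh
eoca
ydnyh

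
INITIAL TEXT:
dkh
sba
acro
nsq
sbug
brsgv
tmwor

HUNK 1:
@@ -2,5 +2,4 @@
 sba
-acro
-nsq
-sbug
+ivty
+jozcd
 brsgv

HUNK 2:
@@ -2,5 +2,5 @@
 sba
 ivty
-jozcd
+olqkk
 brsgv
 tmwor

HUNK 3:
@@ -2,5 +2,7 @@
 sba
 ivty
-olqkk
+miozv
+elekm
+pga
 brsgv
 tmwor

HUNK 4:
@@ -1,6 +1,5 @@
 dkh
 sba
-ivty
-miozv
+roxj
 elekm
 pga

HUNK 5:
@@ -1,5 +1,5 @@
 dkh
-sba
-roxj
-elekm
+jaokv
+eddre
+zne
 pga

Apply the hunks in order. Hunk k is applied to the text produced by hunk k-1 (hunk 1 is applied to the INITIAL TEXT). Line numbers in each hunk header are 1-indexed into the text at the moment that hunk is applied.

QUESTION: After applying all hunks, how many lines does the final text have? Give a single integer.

Answer: 7

Derivation:
Hunk 1: at line 2 remove [acro,nsq,sbug] add [ivty,jozcd] -> 6 lines: dkh sba ivty jozcd brsgv tmwor
Hunk 2: at line 2 remove [jozcd] add [olqkk] -> 6 lines: dkh sba ivty olqkk brsgv tmwor
Hunk 3: at line 2 remove [olqkk] add [miozv,elekm,pga] -> 8 lines: dkh sba ivty miozv elekm pga brsgv tmwor
Hunk 4: at line 1 remove [ivty,miozv] add [roxj] -> 7 lines: dkh sba roxj elekm pga brsgv tmwor
Hunk 5: at line 1 remove [sba,roxj,elekm] add [jaokv,eddre,zne] -> 7 lines: dkh jaokv eddre zne pga brsgv tmwor
Final line count: 7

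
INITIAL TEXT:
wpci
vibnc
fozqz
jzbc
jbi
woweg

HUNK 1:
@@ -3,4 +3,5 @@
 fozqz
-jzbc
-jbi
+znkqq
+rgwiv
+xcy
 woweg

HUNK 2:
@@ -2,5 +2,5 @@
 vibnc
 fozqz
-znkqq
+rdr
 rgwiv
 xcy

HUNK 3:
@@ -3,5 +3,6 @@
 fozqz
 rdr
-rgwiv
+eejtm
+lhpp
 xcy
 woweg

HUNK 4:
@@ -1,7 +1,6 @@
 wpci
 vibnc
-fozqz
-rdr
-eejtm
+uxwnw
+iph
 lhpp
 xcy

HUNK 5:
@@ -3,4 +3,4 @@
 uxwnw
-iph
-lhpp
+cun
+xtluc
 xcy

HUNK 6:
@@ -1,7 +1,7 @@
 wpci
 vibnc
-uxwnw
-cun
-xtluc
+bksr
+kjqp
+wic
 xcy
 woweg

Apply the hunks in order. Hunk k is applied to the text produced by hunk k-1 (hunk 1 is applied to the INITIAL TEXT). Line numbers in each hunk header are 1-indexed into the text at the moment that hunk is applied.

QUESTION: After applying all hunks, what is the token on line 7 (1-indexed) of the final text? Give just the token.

Answer: woweg

Derivation:
Hunk 1: at line 3 remove [jzbc,jbi] add [znkqq,rgwiv,xcy] -> 7 lines: wpci vibnc fozqz znkqq rgwiv xcy woweg
Hunk 2: at line 2 remove [znkqq] add [rdr] -> 7 lines: wpci vibnc fozqz rdr rgwiv xcy woweg
Hunk 3: at line 3 remove [rgwiv] add [eejtm,lhpp] -> 8 lines: wpci vibnc fozqz rdr eejtm lhpp xcy woweg
Hunk 4: at line 1 remove [fozqz,rdr,eejtm] add [uxwnw,iph] -> 7 lines: wpci vibnc uxwnw iph lhpp xcy woweg
Hunk 5: at line 3 remove [iph,lhpp] add [cun,xtluc] -> 7 lines: wpci vibnc uxwnw cun xtluc xcy woweg
Hunk 6: at line 1 remove [uxwnw,cun,xtluc] add [bksr,kjqp,wic] -> 7 lines: wpci vibnc bksr kjqp wic xcy woweg
Final line 7: woweg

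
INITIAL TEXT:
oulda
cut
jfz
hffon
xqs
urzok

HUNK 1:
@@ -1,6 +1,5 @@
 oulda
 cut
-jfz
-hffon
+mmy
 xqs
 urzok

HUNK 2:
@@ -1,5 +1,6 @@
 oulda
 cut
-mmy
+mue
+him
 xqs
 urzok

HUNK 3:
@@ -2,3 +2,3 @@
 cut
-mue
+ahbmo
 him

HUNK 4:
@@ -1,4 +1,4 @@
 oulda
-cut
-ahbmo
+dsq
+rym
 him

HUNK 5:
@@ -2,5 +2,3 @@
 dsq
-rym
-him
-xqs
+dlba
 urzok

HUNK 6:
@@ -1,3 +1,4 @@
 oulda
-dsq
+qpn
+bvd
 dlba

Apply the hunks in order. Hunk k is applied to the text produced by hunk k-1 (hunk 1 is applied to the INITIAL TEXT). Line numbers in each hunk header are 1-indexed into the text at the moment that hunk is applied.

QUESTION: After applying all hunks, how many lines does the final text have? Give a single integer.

Hunk 1: at line 1 remove [jfz,hffon] add [mmy] -> 5 lines: oulda cut mmy xqs urzok
Hunk 2: at line 1 remove [mmy] add [mue,him] -> 6 lines: oulda cut mue him xqs urzok
Hunk 3: at line 2 remove [mue] add [ahbmo] -> 6 lines: oulda cut ahbmo him xqs urzok
Hunk 4: at line 1 remove [cut,ahbmo] add [dsq,rym] -> 6 lines: oulda dsq rym him xqs urzok
Hunk 5: at line 2 remove [rym,him,xqs] add [dlba] -> 4 lines: oulda dsq dlba urzok
Hunk 6: at line 1 remove [dsq] add [qpn,bvd] -> 5 lines: oulda qpn bvd dlba urzok
Final line count: 5

Answer: 5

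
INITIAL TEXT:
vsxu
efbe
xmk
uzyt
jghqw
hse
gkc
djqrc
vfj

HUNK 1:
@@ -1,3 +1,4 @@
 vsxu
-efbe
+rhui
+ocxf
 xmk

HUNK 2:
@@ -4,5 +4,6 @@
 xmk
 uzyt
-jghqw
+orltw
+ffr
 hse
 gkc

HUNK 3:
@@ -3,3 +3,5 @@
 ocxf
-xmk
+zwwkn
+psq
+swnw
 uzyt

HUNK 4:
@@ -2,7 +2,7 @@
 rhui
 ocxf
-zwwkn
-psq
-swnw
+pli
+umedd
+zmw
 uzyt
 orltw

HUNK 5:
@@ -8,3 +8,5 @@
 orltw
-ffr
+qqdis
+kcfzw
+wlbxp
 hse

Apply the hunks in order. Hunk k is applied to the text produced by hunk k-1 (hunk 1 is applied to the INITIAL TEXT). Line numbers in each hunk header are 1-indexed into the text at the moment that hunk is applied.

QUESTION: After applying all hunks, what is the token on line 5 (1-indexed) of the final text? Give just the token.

Hunk 1: at line 1 remove [efbe] add [rhui,ocxf] -> 10 lines: vsxu rhui ocxf xmk uzyt jghqw hse gkc djqrc vfj
Hunk 2: at line 4 remove [jghqw] add [orltw,ffr] -> 11 lines: vsxu rhui ocxf xmk uzyt orltw ffr hse gkc djqrc vfj
Hunk 3: at line 3 remove [xmk] add [zwwkn,psq,swnw] -> 13 lines: vsxu rhui ocxf zwwkn psq swnw uzyt orltw ffr hse gkc djqrc vfj
Hunk 4: at line 2 remove [zwwkn,psq,swnw] add [pli,umedd,zmw] -> 13 lines: vsxu rhui ocxf pli umedd zmw uzyt orltw ffr hse gkc djqrc vfj
Hunk 5: at line 8 remove [ffr] add [qqdis,kcfzw,wlbxp] -> 15 lines: vsxu rhui ocxf pli umedd zmw uzyt orltw qqdis kcfzw wlbxp hse gkc djqrc vfj
Final line 5: umedd

Answer: umedd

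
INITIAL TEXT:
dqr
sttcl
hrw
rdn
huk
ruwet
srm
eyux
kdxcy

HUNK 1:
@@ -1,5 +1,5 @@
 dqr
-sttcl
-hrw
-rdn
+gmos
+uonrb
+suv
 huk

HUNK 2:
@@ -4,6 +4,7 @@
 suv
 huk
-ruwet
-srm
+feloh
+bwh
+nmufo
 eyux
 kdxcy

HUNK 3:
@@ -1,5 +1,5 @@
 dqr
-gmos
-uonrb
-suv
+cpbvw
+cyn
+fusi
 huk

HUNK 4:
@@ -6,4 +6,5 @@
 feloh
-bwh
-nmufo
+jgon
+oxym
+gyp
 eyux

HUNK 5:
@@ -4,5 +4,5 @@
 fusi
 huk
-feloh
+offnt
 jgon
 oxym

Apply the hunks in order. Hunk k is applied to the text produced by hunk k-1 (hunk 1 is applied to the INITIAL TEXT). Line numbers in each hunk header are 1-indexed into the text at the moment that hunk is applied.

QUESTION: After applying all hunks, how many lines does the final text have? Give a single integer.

Answer: 11

Derivation:
Hunk 1: at line 1 remove [sttcl,hrw,rdn] add [gmos,uonrb,suv] -> 9 lines: dqr gmos uonrb suv huk ruwet srm eyux kdxcy
Hunk 2: at line 4 remove [ruwet,srm] add [feloh,bwh,nmufo] -> 10 lines: dqr gmos uonrb suv huk feloh bwh nmufo eyux kdxcy
Hunk 3: at line 1 remove [gmos,uonrb,suv] add [cpbvw,cyn,fusi] -> 10 lines: dqr cpbvw cyn fusi huk feloh bwh nmufo eyux kdxcy
Hunk 4: at line 6 remove [bwh,nmufo] add [jgon,oxym,gyp] -> 11 lines: dqr cpbvw cyn fusi huk feloh jgon oxym gyp eyux kdxcy
Hunk 5: at line 4 remove [feloh] add [offnt] -> 11 lines: dqr cpbvw cyn fusi huk offnt jgon oxym gyp eyux kdxcy
Final line count: 11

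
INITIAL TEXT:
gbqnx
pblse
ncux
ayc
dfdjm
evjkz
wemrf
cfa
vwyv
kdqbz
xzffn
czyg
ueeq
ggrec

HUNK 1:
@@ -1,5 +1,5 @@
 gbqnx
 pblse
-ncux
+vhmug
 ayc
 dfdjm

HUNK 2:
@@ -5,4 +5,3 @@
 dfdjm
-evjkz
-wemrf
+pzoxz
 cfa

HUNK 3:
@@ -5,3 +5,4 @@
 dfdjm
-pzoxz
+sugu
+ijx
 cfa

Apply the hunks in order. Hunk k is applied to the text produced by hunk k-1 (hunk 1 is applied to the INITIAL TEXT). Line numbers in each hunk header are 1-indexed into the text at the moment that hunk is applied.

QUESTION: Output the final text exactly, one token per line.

Hunk 1: at line 1 remove [ncux] add [vhmug] -> 14 lines: gbqnx pblse vhmug ayc dfdjm evjkz wemrf cfa vwyv kdqbz xzffn czyg ueeq ggrec
Hunk 2: at line 5 remove [evjkz,wemrf] add [pzoxz] -> 13 lines: gbqnx pblse vhmug ayc dfdjm pzoxz cfa vwyv kdqbz xzffn czyg ueeq ggrec
Hunk 3: at line 5 remove [pzoxz] add [sugu,ijx] -> 14 lines: gbqnx pblse vhmug ayc dfdjm sugu ijx cfa vwyv kdqbz xzffn czyg ueeq ggrec

Answer: gbqnx
pblse
vhmug
ayc
dfdjm
sugu
ijx
cfa
vwyv
kdqbz
xzffn
czyg
ueeq
ggrec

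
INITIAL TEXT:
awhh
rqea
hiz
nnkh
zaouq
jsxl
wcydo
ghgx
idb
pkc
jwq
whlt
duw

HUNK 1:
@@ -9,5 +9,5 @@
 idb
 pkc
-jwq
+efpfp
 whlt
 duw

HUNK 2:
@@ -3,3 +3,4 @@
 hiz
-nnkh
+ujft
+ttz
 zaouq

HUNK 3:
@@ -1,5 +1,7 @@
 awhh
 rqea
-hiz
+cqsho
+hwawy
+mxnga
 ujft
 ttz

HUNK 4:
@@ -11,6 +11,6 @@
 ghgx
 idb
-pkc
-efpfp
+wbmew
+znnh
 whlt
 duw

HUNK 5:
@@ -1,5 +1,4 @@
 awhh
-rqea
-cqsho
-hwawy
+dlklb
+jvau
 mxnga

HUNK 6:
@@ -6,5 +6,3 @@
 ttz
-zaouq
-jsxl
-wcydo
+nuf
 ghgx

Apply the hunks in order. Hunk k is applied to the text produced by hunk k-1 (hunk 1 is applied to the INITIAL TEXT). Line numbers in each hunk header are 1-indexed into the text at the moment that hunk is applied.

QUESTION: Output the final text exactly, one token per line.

Hunk 1: at line 9 remove [jwq] add [efpfp] -> 13 lines: awhh rqea hiz nnkh zaouq jsxl wcydo ghgx idb pkc efpfp whlt duw
Hunk 2: at line 3 remove [nnkh] add [ujft,ttz] -> 14 lines: awhh rqea hiz ujft ttz zaouq jsxl wcydo ghgx idb pkc efpfp whlt duw
Hunk 3: at line 1 remove [hiz] add [cqsho,hwawy,mxnga] -> 16 lines: awhh rqea cqsho hwawy mxnga ujft ttz zaouq jsxl wcydo ghgx idb pkc efpfp whlt duw
Hunk 4: at line 11 remove [pkc,efpfp] add [wbmew,znnh] -> 16 lines: awhh rqea cqsho hwawy mxnga ujft ttz zaouq jsxl wcydo ghgx idb wbmew znnh whlt duw
Hunk 5: at line 1 remove [rqea,cqsho,hwawy] add [dlklb,jvau] -> 15 lines: awhh dlklb jvau mxnga ujft ttz zaouq jsxl wcydo ghgx idb wbmew znnh whlt duw
Hunk 6: at line 6 remove [zaouq,jsxl,wcydo] add [nuf] -> 13 lines: awhh dlklb jvau mxnga ujft ttz nuf ghgx idb wbmew znnh whlt duw

Answer: awhh
dlklb
jvau
mxnga
ujft
ttz
nuf
ghgx
idb
wbmew
znnh
whlt
duw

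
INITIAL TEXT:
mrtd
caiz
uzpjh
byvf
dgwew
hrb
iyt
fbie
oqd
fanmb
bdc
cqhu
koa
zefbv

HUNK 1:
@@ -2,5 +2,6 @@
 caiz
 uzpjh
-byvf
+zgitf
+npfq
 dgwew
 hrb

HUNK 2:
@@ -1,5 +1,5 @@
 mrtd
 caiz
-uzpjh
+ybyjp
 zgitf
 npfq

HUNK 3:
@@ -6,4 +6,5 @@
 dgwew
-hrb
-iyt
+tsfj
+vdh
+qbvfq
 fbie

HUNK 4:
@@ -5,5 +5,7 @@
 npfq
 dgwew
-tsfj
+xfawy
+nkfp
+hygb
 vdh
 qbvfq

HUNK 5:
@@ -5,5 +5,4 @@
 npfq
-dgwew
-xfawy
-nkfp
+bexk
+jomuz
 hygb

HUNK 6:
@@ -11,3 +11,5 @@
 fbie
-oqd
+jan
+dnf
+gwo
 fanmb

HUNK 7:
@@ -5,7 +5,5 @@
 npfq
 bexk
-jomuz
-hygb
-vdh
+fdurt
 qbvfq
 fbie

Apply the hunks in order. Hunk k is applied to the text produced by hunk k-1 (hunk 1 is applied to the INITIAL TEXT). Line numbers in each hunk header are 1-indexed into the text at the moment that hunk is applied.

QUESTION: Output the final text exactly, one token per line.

Answer: mrtd
caiz
ybyjp
zgitf
npfq
bexk
fdurt
qbvfq
fbie
jan
dnf
gwo
fanmb
bdc
cqhu
koa
zefbv

Derivation:
Hunk 1: at line 2 remove [byvf] add [zgitf,npfq] -> 15 lines: mrtd caiz uzpjh zgitf npfq dgwew hrb iyt fbie oqd fanmb bdc cqhu koa zefbv
Hunk 2: at line 1 remove [uzpjh] add [ybyjp] -> 15 lines: mrtd caiz ybyjp zgitf npfq dgwew hrb iyt fbie oqd fanmb bdc cqhu koa zefbv
Hunk 3: at line 6 remove [hrb,iyt] add [tsfj,vdh,qbvfq] -> 16 lines: mrtd caiz ybyjp zgitf npfq dgwew tsfj vdh qbvfq fbie oqd fanmb bdc cqhu koa zefbv
Hunk 4: at line 5 remove [tsfj] add [xfawy,nkfp,hygb] -> 18 lines: mrtd caiz ybyjp zgitf npfq dgwew xfawy nkfp hygb vdh qbvfq fbie oqd fanmb bdc cqhu koa zefbv
Hunk 5: at line 5 remove [dgwew,xfawy,nkfp] add [bexk,jomuz] -> 17 lines: mrtd caiz ybyjp zgitf npfq bexk jomuz hygb vdh qbvfq fbie oqd fanmb bdc cqhu koa zefbv
Hunk 6: at line 11 remove [oqd] add [jan,dnf,gwo] -> 19 lines: mrtd caiz ybyjp zgitf npfq bexk jomuz hygb vdh qbvfq fbie jan dnf gwo fanmb bdc cqhu koa zefbv
Hunk 7: at line 5 remove [jomuz,hygb,vdh] add [fdurt] -> 17 lines: mrtd caiz ybyjp zgitf npfq bexk fdurt qbvfq fbie jan dnf gwo fanmb bdc cqhu koa zefbv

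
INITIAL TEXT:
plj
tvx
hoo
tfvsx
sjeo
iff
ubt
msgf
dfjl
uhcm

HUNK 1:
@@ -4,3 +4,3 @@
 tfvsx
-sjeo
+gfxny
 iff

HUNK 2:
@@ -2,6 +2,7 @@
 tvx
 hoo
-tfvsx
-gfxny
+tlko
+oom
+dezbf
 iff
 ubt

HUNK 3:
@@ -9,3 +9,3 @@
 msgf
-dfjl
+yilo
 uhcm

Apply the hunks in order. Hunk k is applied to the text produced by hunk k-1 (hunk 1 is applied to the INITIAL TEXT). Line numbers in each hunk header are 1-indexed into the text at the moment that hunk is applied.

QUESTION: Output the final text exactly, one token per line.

Hunk 1: at line 4 remove [sjeo] add [gfxny] -> 10 lines: plj tvx hoo tfvsx gfxny iff ubt msgf dfjl uhcm
Hunk 2: at line 2 remove [tfvsx,gfxny] add [tlko,oom,dezbf] -> 11 lines: plj tvx hoo tlko oom dezbf iff ubt msgf dfjl uhcm
Hunk 3: at line 9 remove [dfjl] add [yilo] -> 11 lines: plj tvx hoo tlko oom dezbf iff ubt msgf yilo uhcm

Answer: plj
tvx
hoo
tlko
oom
dezbf
iff
ubt
msgf
yilo
uhcm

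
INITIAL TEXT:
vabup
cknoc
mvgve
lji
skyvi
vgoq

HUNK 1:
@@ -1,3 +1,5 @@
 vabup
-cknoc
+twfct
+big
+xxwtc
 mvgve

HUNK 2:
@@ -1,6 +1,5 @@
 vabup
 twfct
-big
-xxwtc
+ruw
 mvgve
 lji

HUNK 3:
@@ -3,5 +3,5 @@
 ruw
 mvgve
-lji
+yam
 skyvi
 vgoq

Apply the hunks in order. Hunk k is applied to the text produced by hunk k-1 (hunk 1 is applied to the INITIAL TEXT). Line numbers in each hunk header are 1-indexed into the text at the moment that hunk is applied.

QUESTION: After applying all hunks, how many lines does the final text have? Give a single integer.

Answer: 7

Derivation:
Hunk 1: at line 1 remove [cknoc] add [twfct,big,xxwtc] -> 8 lines: vabup twfct big xxwtc mvgve lji skyvi vgoq
Hunk 2: at line 1 remove [big,xxwtc] add [ruw] -> 7 lines: vabup twfct ruw mvgve lji skyvi vgoq
Hunk 3: at line 3 remove [lji] add [yam] -> 7 lines: vabup twfct ruw mvgve yam skyvi vgoq
Final line count: 7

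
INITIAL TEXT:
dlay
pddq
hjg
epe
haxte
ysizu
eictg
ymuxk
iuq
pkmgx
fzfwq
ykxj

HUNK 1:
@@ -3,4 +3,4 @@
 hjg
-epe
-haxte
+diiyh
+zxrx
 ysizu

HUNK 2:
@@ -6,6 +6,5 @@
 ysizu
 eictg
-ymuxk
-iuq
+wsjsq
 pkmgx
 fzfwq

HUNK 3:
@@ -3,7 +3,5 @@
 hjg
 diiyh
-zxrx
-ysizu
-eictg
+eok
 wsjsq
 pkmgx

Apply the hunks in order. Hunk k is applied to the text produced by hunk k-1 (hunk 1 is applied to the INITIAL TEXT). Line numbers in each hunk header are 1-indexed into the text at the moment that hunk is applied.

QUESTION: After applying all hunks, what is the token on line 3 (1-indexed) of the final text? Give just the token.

Hunk 1: at line 3 remove [epe,haxte] add [diiyh,zxrx] -> 12 lines: dlay pddq hjg diiyh zxrx ysizu eictg ymuxk iuq pkmgx fzfwq ykxj
Hunk 2: at line 6 remove [ymuxk,iuq] add [wsjsq] -> 11 lines: dlay pddq hjg diiyh zxrx ysizu eictg wsjsq pkmgx fzfwq ykxj
Hunk 3: at line 3 remove [zxrx,ysizu,eictg] add [eok] -> 9 lines: dlay pddq hjg diiyh eok wsjsq pkmgx fzfwq ykxj
Final line 3: hjg

Answer: hjg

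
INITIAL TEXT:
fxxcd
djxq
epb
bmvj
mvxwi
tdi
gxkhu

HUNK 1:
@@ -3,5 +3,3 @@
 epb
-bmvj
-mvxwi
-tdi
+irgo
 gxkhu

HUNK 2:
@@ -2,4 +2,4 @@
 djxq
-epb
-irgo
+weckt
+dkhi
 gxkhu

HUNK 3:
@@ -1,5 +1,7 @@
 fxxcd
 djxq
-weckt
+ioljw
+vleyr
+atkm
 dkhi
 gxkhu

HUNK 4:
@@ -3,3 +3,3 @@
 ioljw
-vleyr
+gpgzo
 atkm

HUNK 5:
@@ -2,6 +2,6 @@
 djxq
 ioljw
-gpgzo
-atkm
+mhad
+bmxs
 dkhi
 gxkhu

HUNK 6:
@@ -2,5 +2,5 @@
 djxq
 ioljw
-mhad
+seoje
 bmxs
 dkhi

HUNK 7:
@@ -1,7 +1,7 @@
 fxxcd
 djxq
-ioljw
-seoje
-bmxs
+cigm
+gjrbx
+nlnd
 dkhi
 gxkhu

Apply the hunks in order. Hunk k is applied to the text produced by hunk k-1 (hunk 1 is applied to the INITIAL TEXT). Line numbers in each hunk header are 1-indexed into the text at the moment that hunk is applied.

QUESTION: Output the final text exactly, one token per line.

Answer: fxxcd
djxq
cigm
gjrbx
nlnd
dkhi
gxkhu

Derivation:
Hunk 1: at line 3 remove [bmvj,mvxwi,tdi] add [irgo] -> 5 lines: fxxcd djxq epb irgo gxkhu
Hunk 2: at line 2 remove [epb,irgo] add [weckt,dkhi] -> 5 lines: fxxcd djxq weckt dkhi gxkhu
Hunk 3: at line 1 remove [weckt] add [ioljw,vleyr,atkm] -> 7 lines: fxxcd djxq ioljw vleyr atkm dkhi gxkhu
Hunk 4: at line 3 remove [vleyr] add [gpgzo] -> 7 lines: fxxcd djxq ioljw gpgzo atkm dkhi gxkhu
Hunk 5: at line 2 remove [gpgzo,atkm] add [mhad,bmxs] -> 7 lines: fxxcd djxq ioljw mhad bmxs dkhi gxkhu
Hunk 6: at line 2 remove [mhad] add [seoje] -> 7 lines: fxxcd djxq ioljw seoje bmxs dkhi gxkhu
Hunk 7: at line 1 remove [ioljw,seoje,bmxs] add [cigm,gjrbx,nlnd] -> 7 lines: fxxcd djxq cigm gjrbx nlnd dkhi gxkhu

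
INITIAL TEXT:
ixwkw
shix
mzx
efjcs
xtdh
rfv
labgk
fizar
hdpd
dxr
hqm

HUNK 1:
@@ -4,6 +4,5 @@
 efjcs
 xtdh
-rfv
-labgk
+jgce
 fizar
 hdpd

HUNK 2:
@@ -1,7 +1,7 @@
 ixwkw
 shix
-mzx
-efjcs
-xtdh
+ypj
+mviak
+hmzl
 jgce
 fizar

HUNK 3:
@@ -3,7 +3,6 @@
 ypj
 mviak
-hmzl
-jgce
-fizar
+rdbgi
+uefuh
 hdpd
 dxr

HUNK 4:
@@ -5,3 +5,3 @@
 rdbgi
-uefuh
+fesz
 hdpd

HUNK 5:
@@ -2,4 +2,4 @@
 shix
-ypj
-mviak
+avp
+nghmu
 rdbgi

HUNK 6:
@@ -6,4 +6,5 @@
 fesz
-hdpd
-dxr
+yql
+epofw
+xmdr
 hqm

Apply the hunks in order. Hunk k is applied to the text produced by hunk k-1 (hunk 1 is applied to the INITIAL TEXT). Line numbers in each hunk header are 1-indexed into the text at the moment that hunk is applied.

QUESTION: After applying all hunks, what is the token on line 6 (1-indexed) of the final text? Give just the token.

Hunk 1: at line 4 remove [rfv,labgk] add [jgce] -> 10 lines: ixwkw shix mzx efjcs xtdh jgce fizar hdpd dxr hqm
Hunk 2: at line 1 remove [mzx,efjcs,xtdh] add [ypj,mviak,hmzl] -> 10 lines: ixwkw shix ypj mviak hmzl jgce fizar hdpd dxr hqm
Hunk 3: at line 3 remove [hmzl,jgce,fizar] add [rdbgi,uefuh] -> 9 lines: ixwkw shix ypj mviak rdbgi uefuh hdpd dxr hqm
Hunk 4: at line 5 remove [uefuh] add [fesz] -> 9 lines: ixwkw shix ypj mviak rdbgi fesz hdpd dxr hqm
Hunk 5: at line 2 remove [ypj,mviak] add [avp,nghmu] -> 9 lines: ixwkw shix avp nghmu rdbgi fesz hdpd dxr hqm
Hunk 6: at line 6 remove [hdpd,dxr] add [yql,epofw,xmdr] -> 10 lines: ixwkw shix avp nghmu rdbgi fesz yql epofw xmdr hqm
Final line 6: fesz

Answer: fesz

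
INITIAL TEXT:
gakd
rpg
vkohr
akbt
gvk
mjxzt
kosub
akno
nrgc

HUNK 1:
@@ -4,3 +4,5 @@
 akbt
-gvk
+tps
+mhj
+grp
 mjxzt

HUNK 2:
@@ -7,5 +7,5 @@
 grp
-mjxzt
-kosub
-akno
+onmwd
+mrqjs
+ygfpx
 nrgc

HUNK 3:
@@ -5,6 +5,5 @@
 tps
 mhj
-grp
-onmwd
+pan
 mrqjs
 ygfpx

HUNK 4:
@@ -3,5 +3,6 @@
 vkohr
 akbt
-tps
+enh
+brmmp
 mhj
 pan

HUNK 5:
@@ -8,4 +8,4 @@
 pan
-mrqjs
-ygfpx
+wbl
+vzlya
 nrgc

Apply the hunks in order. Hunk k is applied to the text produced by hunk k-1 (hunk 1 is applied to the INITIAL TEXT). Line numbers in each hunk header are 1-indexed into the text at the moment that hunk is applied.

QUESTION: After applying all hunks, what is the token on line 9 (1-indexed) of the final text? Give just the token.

Hunk 1: at line 4 remove [gvk] add [tps,mhj,grp] -> 11 lines: gakd rpg vkohr akbt tps mhj grp mjxzt kosub akno nrgc
Hunk 2: at line 7 remove [mjxzt,kosub,akno] add [onmwd,mrqjs,ygfpx] -> 11 lines: gakd rpg vkohr akbt tps mhj grp onmwd mrqjs ygfpx nrgc
Hunk 3: at line 5 remove [grp,onmwd] add [pan] -> 10 lines: gakd rpg vkohr akbt tps mhj pan mrqjs ygfpx nrgc
Hunk 4: at line 3 remove [tps] add [enh,brmmp] -> 11 lines: gakd rpg vkohr akbt enh brmmp mhj pan mrqjs ygfpx nrgc
Hunk 5: at line 8 remove [mrqjs,ygfpx] add [wbl,vzlya] -> 11 lines: gakd rpg vkohr akbt enh brmmp mhj pan wbl vzlya nrgc
Final line 9: wbl

Answer: wbl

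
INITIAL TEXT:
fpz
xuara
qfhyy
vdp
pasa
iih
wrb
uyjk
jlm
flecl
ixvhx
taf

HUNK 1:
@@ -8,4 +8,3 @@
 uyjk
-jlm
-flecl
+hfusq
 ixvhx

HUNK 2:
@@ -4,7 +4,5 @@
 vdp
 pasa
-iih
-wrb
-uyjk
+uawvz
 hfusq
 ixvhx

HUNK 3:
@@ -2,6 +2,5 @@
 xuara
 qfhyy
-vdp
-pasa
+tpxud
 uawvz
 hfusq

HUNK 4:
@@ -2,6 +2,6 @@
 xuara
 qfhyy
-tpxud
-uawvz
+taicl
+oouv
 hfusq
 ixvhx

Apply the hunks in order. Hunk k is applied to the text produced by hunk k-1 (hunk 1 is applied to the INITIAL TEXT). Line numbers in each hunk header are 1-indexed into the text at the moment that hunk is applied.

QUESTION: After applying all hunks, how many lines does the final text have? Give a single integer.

Answer: 8

Derivation:
Hunk 1: at line 8 remove [jlm,flecl] add [hfusq] -> 11 lines: fpz xuara qfhyy vdp pasa iih wrb uyjk hfusq ixvhx taf
Hunk 2: at line 4 remove [iih,wrb,uyjk] add [uawvz] -> 9 lines: fpz xuara qfhyy vdp pasa uawvz hfusq ixvhx taf
Hunk 3: at line 2 remove [vdp,pasa] add [tpxud] -> 8 lines: fpz xuara qfhyy tpxud uawvz hfusq ixvhx taf
Hunk 4: at line 2 remove [tpxud,uawvz] add [taicl,oouv] -> 8 lines: fpz xuara qfhyy taicl oouv hfusq ixvhx taf
Final line count: 8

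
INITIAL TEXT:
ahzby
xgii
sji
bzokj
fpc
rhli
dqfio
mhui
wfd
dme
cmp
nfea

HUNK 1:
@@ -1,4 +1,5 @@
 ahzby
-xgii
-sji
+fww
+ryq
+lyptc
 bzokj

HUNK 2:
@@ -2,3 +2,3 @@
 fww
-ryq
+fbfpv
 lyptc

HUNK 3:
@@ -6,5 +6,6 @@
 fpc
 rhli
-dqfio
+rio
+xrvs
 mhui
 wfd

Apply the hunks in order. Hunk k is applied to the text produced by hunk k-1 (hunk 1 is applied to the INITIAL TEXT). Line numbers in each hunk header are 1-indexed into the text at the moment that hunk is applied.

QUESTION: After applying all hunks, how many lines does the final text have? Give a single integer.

Hunk 1: at line 1 remove [xgii,sji] add [fww,ryq,lyptc] -> 13 lines: ahzby fww ryq lyptc bzokj fpc rhli dqfio mhui wfd dme cmp nfea
Hunk 2: at line 2 remove [ryq] add [fbfpv] -> 13 lines: ahzby fww fbfpv lyptc bzokj fpc rhli dqfio mhui wfd dme cmp nfea
Hunk 3: at line 6 remove [dqfio] add [rio,xrvs] -> 14 lines: ahzby fww fbfpv lyptc bzokj fpc rhli rio xrvs mhui wfd dme cmp nfea
Final line count: 14

Answer: 14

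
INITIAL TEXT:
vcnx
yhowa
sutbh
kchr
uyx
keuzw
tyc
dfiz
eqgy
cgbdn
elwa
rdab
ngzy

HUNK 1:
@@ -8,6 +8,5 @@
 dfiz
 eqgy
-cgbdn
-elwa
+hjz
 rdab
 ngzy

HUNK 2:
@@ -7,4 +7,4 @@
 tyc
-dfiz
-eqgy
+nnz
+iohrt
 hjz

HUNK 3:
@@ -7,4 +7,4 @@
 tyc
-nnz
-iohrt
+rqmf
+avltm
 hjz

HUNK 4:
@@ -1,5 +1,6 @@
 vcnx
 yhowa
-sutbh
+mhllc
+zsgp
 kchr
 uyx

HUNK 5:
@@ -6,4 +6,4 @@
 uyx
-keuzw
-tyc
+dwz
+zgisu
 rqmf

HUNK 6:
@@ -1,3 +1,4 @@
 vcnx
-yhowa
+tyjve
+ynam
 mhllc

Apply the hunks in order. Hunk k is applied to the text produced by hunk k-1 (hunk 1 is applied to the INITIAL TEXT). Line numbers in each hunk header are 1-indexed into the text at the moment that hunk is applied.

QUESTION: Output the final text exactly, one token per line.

Hunk 1: at line 8 remove [cgbdn,elwa] add [hjz] -> 12 lines: vcnx yhowa sutbh kchr uyx keuzw tyc dfiz eqgy hjz rdab ngzy
Hunk 2: at line 7 remove [dfiz,eqgy] add [nnz,iohrt] -> 12 lines: vcnx yhowa sutbh kchr uyx keuzw tyc nnz iohrt hjz rdab ngzy
Hunk 3: at line 7 remove [nnz,iohrt] add [rqmf,avltm] -> 12 lines: vcnx yhowa sutbh kchr uyx keuzw tyc rqmf avltm hjz rdab ngzy
Hunk 4: at line 1 remove [sutbh] add [mhllc,zsgp] -> 13 lines: vcnx yhowa mhllc zsgp kchr uyx keuzw tyc rqmf avltm hjz rdab ngzy
Hunk 5: at line 6 remove [keuzw,tyc] add [dwz,zgisu] -> 13 lines: vcnx yhowa mhllc zsgp kchr uyx dwz zgisu rqmf avltm hjz rdab ngzy
Hunk 6: at line 1 remove [yhowa] add [tyjve,ynam] -> 14 lines: vcnx tyjve ynam mhllc zsgp kchr uyx dwz zgisu rqmf avltm hjz rdab ngzy

Answer: vcnx
tyjve
ynam
mhllc
zsgp
kchr
uyx
dwz
zgisu
rqmf
avltm
hjz
rdab
ngzy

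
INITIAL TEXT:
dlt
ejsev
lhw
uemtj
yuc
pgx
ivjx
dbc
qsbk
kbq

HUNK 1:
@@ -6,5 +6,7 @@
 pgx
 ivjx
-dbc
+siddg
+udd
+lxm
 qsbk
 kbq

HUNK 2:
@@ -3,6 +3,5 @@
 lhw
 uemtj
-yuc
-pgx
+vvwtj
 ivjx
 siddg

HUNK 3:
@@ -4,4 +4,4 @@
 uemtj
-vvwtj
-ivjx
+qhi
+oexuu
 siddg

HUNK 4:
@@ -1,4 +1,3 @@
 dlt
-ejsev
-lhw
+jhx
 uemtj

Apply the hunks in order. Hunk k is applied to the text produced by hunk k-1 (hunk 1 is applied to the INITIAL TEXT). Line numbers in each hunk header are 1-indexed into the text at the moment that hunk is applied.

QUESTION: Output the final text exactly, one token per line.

Answer: dlt
jhx
uemtj
qhi
oexuu
siddg
udd
lxm
qsbk
kbq

Derivation:
Hunk 1: at line 6 remove [dbc] add [siddg,udd,lxm] -> 12 lines: dlt ejsev lhw uemtj yuc pgx ivjx siddg udd lxm qsbk kbq
Hunk 2: at line 3 remove [yuc,pgx] add [vvwtj] -> 11 lines: dlt ejsev lhw uemtj vvwtj ivjx siddg udd lxm qsbk kbq
Hunk 3: at line 4 remove [vvwtj,ivjx] add [qhi,oexuu] -> 11 lines: dlt ejsev lhw uemtj qhi oexuu siddg udd lxm qsbk kbq
Hunk 4: at line 1 remove [ejsev,lhw] add [jhx] -> 10 lines: dlt jhx uemtj qhi oexuu siddg udd lxm qsbk kbq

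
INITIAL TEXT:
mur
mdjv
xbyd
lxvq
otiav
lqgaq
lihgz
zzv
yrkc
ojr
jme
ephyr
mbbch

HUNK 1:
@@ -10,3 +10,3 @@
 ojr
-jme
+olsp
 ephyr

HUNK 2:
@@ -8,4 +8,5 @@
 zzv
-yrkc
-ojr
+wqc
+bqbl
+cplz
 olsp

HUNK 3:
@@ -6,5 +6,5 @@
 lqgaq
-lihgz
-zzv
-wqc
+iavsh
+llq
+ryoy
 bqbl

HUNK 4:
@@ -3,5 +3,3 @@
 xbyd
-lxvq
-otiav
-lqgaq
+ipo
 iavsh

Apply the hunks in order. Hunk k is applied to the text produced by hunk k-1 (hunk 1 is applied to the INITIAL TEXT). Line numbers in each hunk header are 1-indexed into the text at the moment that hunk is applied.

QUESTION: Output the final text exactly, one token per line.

Hunk 1: at line 10 remove [jme] add [olsp] -> 13 lines: mur mdjv xbyd lxvq otiav lqgaq lihgz zzv yrkc ojr olsp ephyr mbbch
Hunk 2: at line 8 remove [yrkc,ojr] add [wqc,bqbl,cplz] -> 14 lines: mur mdjv xbyd lxvq otiav lqgaq lihgz zzv wqc bqbl cplz olsp ephyr mbbch
Hunk 3: at line 6 remove [lihgz,zzv,wqc] add [iavsh,llq,ryoy] -> 14 lines: mur mdjv xbyd lxvq otiav lqgaq iavsh llq ryoy bqbl cplz olsp ephyr mbbch
Hunk 4: at line 3 remove [lxvq,otiav,lqgaq] add [ipo] -> 12 lines: mur mdjv xbyd ipo iavsh llq ryoy bqbl cplz olsp ephyr mbbch

Answer: mur
mdjv
xbyd
ipo
iavsh
llq
ryoy
bqbl
cplz
olsp
ephyr
mbbch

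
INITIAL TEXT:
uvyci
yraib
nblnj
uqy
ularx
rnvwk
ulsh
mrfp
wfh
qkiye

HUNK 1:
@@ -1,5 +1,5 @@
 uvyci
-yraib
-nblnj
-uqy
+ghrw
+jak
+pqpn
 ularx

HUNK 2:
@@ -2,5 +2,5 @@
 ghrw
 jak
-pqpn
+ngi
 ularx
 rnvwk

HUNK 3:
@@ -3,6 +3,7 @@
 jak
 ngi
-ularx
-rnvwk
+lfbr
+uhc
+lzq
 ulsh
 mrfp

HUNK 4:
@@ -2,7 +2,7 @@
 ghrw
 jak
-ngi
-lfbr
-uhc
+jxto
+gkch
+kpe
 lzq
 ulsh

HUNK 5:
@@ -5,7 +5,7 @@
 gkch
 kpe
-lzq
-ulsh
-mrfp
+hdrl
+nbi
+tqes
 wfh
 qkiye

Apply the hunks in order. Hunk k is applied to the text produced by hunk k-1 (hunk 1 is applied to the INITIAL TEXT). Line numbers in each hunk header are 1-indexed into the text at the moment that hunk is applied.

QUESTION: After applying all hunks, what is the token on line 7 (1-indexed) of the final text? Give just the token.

Answer: hdrl

Derivation:
Hunk 1: at line 1 remove [yraib,nblnj,uqy] add [ghrw,jak,pqpn] -> 10 lines: uvyci ghrw jak pqpn ularx rnvwk ulsh mrfp wfh qkiye
Hunk 2: at line 2 remove [pqpn] add [ngi] -> 10 lines: uvyci ghrw jak ngi ularx rnvwk ulsh mrfp wfh qkiye
Hunk 3: at line 3 remove [ularx,rnvwk] add [lfbr,uhc,lzq] -> 11 lines: uvyci ghrw jak ngi lfbr uhc lzq ulsh mrfp wfh qkiye
Hunk 4: at line 2 remove [ngi,lfbr,uhc] add [jxto,gkch,kpe] -> 11 lines: uvyci ghrw jak jxto gkch kpe lzq ulsh mrfp wfh qkiye
Hunk 5: at line 5 remove [lzq,ulsh,mrfp] add [hdrl,nbi,tqes] -> 11 lines: uvyci ghrw jak jxto gkch kpe hdrl nbi tqes wfh qkiye
Final line 7: hdrl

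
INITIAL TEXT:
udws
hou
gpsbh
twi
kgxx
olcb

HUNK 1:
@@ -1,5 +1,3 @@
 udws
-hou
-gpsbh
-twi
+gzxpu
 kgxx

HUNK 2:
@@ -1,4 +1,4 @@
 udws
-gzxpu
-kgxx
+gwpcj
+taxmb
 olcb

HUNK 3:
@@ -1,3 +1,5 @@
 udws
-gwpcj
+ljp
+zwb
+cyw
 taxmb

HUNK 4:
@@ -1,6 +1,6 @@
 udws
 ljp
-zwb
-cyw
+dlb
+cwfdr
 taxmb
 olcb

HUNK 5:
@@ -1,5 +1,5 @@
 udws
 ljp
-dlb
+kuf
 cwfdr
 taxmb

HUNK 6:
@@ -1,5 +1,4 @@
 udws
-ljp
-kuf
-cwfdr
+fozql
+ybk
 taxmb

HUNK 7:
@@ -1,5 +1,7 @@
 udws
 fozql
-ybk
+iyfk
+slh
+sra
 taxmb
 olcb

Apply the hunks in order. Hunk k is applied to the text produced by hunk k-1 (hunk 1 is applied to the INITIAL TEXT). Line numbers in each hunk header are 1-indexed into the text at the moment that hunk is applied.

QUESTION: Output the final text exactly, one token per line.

Hunk 1: at line 1 remove [hou,gpsbh,twi] add [gzxpu] -> 4 lines: udws gzxpu kgxx olcb
Hunk 2: at line 1 remove [gzxpu,kgxx] add [gwpcj,taxmb] -> 4 lines: udws gwpcj taxmb olcb
Hunk 3: at line 1 remove [gwpcj] add [ljp,zwb,cyw] -> 6 lines: udws ljp zwb cyw taxmb olcb
Hunk 4: at line 1 remove [zwb,cyw] add [dlb,cwfdr] -> 6 lines: udws ljp dlb cwfdr taxmb olcb
Hunk 5: at line 1 remove [dlb] add [kuf] -> 6 lines: udws ljp kuf cwfdr taxmb olcb
Hunk 6: at line 1 remove [ljp,kuf,cwfdr] add [fozql,ybk] -> 5 lines: udws fozql ybk taxmb olcb
Hunk 7: at line 1 remove [ybk] add [iyfk,slh,sra] -> 7 lines: udws fozql iyfk slh sra taxmb olcb

Answer: udws
fozql
iyfk
slh
sra
taxmb
olcb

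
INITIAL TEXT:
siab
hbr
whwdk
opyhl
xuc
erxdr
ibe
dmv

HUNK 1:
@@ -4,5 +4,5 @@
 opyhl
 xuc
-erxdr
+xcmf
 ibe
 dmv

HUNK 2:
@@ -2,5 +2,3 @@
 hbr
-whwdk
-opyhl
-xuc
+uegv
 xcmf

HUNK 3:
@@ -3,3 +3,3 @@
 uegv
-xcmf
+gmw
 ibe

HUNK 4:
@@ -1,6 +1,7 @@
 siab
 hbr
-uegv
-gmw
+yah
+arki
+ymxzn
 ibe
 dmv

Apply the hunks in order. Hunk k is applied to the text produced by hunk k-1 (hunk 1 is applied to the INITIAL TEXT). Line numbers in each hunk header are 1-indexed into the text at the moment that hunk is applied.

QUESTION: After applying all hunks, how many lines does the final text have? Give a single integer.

Answer: 7

Derivation:
Hunk 1: at line 4 remove [erxdr] add [xcmf] -> 8 lines: siab hbr whwdk opyhl xuc xcmf ibe dmv
Hunk 2: at line 2 remove [whwdk,opyhl,xuc] add [uegv] -> 6 lines: siab hbr uegv xcmf ibe dmv
Hunk 3: at line 3 remove [xcmf] add [gmw] -> 6 lines: siab hbr uegv gmw ibe dmv
Hunk 4: at line 1 remove [uegv,gmw] add [yah,arki,ymxzn] -> 7 lines: siab hbr yah arki ymxzn ibe dmv
Final line count: 7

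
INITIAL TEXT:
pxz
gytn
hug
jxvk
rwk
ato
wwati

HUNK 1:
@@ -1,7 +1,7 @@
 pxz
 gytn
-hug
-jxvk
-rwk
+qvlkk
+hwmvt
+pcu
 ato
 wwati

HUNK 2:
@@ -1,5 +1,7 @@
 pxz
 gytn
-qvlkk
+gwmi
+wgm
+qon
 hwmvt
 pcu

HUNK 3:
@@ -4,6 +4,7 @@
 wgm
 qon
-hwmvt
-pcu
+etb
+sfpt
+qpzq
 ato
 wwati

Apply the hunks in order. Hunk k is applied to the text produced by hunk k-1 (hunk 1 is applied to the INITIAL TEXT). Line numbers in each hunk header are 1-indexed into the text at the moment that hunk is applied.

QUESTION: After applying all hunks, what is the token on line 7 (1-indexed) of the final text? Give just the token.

Answer: sfpt

Derivation:
Hunk 1: at line 1 remove [hug,jxvk,rwk] add [qvlkk,hwmvt,pcu] -> 7 lines: pxz gytn qvlkk hwmvt pcu ato wwati
Hunk 2: at line 1 remove [qvlkk] add [gwmi,wgm,qon] -> 9 lines: pxz gytn gwmi wgm qon hwmvt pcu ato wwati
Hunk 3: at line 4 remove [hwmvt,pcu] add [etb,sfpt,qpzq] -> 10 lines: pxz gytn gwmi wgm qon etb sfpt qpzq ato wwati
Final line 7: sfpt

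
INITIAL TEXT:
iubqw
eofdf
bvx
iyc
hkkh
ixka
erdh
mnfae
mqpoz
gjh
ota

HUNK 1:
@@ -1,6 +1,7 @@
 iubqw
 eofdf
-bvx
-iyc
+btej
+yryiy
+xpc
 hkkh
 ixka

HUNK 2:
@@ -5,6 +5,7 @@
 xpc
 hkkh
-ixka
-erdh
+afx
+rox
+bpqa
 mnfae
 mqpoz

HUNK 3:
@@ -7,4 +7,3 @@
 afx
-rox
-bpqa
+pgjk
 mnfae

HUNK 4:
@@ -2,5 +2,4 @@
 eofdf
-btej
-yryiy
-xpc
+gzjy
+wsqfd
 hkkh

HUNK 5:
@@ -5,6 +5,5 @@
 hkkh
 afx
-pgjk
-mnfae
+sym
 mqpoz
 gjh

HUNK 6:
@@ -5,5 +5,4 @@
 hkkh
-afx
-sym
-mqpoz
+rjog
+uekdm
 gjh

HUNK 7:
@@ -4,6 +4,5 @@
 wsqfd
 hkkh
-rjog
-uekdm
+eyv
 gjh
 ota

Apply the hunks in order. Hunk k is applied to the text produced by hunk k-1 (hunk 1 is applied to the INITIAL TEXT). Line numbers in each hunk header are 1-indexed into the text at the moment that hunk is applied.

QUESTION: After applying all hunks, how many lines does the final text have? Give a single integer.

Hunk 1: at line 1 remove [bvx,iyc] add [btej,yryiy,xpc] -> 12 lines: iubqw eofdf btej yryiy xpc hkkh ixka erdh mnfae mqpoz gjh ota
Hunk 2: at line 5 remove [ixka,erdh] add [afx,rox,bpqa] -> 13 lines: iubqw eofdf btej yryiy xpc hkkh afx rox bpqa mnfae mqpoz gjh ota
Hunk 3: at line 7 remove [rox,bpqa] add [pgjk] -> 12 lines: iubqw eofdf btej yryiy xpc hkkh afx pgjk mnfae mqpoz gjh ota
Hunk 4: at line 2 remove [btej,yryiy,xpc] add [gzjy,wsqfd] -> 11 lines: iubqw eofdf gzjy wsqfd hkkh afx pgjk mnfae mqpoz gjh ota
Hunk 5: at line 5 remove [pgjk,mnfae] add [sym] -> 10 lines: iubqw eofdf gzjy wsqfd hkkh afx sym mqpoz gjh ota
Hunk 6: at line 5 remove [afx,sym,mqpoz] add [rjog,uekdm] -> 9 lines: iubqw eofdf gzjy wsqfd hkkh rjog uekdm gjh ota
Hunk 7: at line 4 remove [rjog,uekdm] add [eyv] -> 8 lines: iubqw eofdf gzjy wsqfd hkkh eyv gjh ota
Final line count: 8

Answer: 8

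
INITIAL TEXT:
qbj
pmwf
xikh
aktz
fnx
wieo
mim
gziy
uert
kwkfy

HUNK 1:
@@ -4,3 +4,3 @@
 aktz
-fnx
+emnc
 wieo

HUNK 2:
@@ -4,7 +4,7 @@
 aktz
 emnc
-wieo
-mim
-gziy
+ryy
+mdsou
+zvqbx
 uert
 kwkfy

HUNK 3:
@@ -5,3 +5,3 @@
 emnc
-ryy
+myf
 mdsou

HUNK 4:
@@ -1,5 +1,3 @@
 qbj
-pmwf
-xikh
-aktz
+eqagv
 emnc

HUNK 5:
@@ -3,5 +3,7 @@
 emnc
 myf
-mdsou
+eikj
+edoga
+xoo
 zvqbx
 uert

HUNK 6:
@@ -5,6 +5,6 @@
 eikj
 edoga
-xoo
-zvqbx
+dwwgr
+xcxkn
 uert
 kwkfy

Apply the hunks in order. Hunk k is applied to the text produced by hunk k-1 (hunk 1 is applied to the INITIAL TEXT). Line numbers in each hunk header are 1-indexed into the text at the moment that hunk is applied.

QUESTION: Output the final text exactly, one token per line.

Answer: qbj
eqagv
emnc
myf
eikj
edoga
dwwgr
xcxkn
uert
kwkfy

Derivation:
Hunk 1: at line 4 remove [fnx] add [emnc] -> 10 lines: qbj pmwf xikh aktz emnc wieo mim gziy uert kwkfy
Hunk 2: at line 4 remove [wieo,mim,gziy] add [ryy,mdsou,zvqbx] -> 10 lines: qbj pmwf xikh aktz emnc ryy mdsou zvqbx uert kwkfy
Hunk 3: at line 5 remove [ryy] add [myf] -> 10 lines: qbj pmwf xikh aktz emnc myf mdsou zvqbx uert kwkfy
Hunk 4: at line 1 remove [pmwf,xikh,aktz] add [eqagv] -> 8 lines: qbj eqagv emnc myf mdsou zvqbx uert kwkfy
Hunk 5: at line 3 remove [mdsou] add [eikj,edoga,xoo] -> 10 lines: qbj eqagv emnc myf eikj edoga xoo zvqbx uert kwkfy
Hunk 6: at line 5 remove [xoo,zvqbx] add [dwwgr,xcxkn] -> 10 lines: qbj eqagv emnc myf eikj edoga dwwgr xcxkn uert kwkfy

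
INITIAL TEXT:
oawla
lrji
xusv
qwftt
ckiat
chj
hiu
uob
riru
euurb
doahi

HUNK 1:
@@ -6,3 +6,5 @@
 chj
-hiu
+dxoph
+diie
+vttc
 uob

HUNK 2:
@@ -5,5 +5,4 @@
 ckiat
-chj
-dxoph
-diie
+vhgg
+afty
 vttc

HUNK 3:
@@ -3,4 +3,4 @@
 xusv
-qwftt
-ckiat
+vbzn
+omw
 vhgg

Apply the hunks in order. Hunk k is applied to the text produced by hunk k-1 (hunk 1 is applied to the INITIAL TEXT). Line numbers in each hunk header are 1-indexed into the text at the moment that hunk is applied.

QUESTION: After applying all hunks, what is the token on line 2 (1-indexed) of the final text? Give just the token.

Answer: lrji

Derivation:
Hunk 1: at line 6 remove [hiu] add [dxoph,diie,vttc] -> 13 lines: oawla lrji xusv qwftt ckiat chj dxoph diie vttc uob riru euurb doahi
Hunk 2: at line 5 remove [chj,dxoph,diie] add [vhgg,afty] -> 12 lines: oawla lrji xusv qwftt ckiat vhgg afty vttc uob riru euurb doahi
Hunk 3: at line 3 remove [qwftt,ckiat] add [vbzn,omw] -> 12 lines: oawla lrji xusv vbzn omw vhgg afty vttc uob riru euurb doahi
Final line 2: lrji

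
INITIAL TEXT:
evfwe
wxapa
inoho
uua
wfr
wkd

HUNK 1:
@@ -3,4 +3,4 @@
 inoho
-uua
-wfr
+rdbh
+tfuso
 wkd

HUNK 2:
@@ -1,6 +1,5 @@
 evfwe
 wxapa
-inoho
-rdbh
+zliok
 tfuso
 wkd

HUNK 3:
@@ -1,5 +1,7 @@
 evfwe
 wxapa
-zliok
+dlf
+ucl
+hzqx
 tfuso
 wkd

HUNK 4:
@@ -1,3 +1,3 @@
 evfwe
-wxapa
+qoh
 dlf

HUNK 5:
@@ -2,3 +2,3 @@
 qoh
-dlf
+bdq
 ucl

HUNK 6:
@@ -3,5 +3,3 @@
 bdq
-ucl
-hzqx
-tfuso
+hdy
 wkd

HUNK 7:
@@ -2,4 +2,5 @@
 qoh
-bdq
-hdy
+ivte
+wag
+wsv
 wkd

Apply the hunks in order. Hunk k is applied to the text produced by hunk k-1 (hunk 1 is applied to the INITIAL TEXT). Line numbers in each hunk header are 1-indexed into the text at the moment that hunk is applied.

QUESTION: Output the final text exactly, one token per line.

Hunk 1: at line 3 remove [uua,wfr] add [rdbh,tfuso] -> 6 lines: evfwe wxapa inoho rdbh tfuso wkd
Hunk 2: at line 1 remove [inoho,rdbh] add [zliok] -> 5 lines: evfwe wxapa zliok tfuso wkd
Hunk 3: at line 1 remove [zliok] add [dlf,ucl,hzqx] -> 7 lines: evfwe wxapa dlf ucl hzqx tfuso wkd
Hunk 4: at line 1 remove [wxapa] add [qoh] -> 7 lines: evfwe qoh dlf ucl hzqx tfuso wkd
Hunk 5: at line 2 remove [dlf] add [bdq] -> 7 lines: evfwe qoh bdq ucl hzqx tfuso wkd
Hunk 6: at line 3 remove [ucl,hzqx,tfuso] add [hdy] -> 5 lines: evfwe qoh bdq hdy wkd
Hunk 7: at line 2 remove [bdq,hdy] add [ivte,wag,wsv] -> 6 lines: evfwe qoh ivte wag wsv wkd

Answer: evfwe
qoh
ivte
wag
wsv
wkd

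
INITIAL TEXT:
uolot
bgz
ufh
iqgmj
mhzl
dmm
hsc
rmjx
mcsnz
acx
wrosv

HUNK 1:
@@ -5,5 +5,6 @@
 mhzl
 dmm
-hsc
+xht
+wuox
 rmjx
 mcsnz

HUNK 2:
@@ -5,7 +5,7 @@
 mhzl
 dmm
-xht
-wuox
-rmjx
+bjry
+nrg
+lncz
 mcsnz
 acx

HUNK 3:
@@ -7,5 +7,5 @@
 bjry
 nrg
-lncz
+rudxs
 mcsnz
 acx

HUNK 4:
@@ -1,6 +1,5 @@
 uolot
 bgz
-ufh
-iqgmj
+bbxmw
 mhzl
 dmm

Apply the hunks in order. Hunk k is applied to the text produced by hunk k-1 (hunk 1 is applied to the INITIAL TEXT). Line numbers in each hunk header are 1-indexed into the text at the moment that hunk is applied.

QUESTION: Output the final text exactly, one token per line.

Answer: uolot
bgz
bbxmw
mhzl
dmm
bjry
nrg
rudxs
mcsnz
acx
wrosv

Derivation:
Hunk 1: at line 5 remove [hsc] add [xht,wuox] -> 12 lines: uolot bgz ufh iqgmj mhzl dmm xht wuox rmjx mcsnz acx wrosv
Hunk 2: at line 5 remove [xht,wuox,rmjx] add [bjry,nrg,lncz] -> 12 lines: uolot bgz ufh iqgmj mhzl dmm bjry nrg lncz mcsnz acx wrosv
Hunk 3: at line 7 remove [lncz] add [rudxs] -> 12 lines: uolot bgz ufh iqgmj mhzl dmm bjry nrg rudxs mcsnz acx wrosv
Hunk 4: at line 1 remove [ufh,iqgmj] add [bbxmw] -> 11 lines: uolot bgz bbxmw mhzl dmm bjry nrg rudxs mcsnz acx wrosv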